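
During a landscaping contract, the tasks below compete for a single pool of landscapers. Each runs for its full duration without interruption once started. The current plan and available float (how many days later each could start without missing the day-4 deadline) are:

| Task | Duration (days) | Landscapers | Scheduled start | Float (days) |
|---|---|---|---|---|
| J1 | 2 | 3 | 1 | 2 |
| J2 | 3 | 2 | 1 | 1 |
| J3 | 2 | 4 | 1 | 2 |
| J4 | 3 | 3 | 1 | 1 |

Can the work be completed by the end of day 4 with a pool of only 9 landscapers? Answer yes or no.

yes

Schedule J1@1, J2@1, J3@3, J4@1: d1:8  d2:8  d3:9  d4:4 — peak 9 ≤ 9.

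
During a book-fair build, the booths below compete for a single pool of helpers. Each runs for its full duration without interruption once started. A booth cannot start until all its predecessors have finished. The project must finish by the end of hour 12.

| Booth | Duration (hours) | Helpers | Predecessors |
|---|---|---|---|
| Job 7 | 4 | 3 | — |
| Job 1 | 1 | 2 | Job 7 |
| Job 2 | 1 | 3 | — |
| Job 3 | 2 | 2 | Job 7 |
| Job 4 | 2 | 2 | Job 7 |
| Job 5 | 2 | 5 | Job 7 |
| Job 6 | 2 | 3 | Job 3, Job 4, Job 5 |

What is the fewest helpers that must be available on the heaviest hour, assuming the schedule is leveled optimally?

5

Early-start (Job 7@1, Job 1@5, Job 2@1, Job 3@5, Job 4@5, Job 5@5, Job 6@7) gives peak 11: h1:6  h2:3  h3:3  h4:3  h5:11  h6:9  h7:3  h8:3  h9:0  h10:0  h11:0  h12:0.
Shift Job 2→5, Job 3→6, Job 4→6, Job 5→8, Job 6→10.
Schedule Job 7@1, Job 1@5, Job 2@5, Job 3@6, Job 4@6, Job 5@8, Job 6@10: h1:3  h2:3  h3:3  h4:3  h5:5  h6:4  h7:4  h8:5  h9:5  h10:3  h11:3  h12:0 — peak 5.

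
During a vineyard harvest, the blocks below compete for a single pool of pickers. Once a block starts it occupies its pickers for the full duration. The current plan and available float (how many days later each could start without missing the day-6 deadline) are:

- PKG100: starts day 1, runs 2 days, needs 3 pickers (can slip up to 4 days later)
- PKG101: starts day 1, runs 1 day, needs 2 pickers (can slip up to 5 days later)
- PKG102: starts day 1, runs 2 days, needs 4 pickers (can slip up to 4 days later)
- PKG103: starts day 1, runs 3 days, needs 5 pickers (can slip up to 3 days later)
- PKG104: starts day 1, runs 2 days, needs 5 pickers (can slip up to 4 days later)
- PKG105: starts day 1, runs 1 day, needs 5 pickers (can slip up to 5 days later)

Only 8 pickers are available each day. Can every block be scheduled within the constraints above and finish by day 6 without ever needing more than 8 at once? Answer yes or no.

The minimum achievable peak is 9; 8 < 9, so no feasible schedule stays within the cap.

no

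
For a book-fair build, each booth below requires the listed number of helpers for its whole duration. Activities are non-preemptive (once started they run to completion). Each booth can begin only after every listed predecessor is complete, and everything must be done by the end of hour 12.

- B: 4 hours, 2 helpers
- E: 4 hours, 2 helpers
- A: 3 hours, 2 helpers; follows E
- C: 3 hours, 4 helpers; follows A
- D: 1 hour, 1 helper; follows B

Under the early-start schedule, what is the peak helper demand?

4

Early-start schedule: B@1, E@1, A@5, C@8, D@5.
Load per hour: hour 1: 4, hour 2: 4, hour 3: 4, hour 4: 4, hour 5: 3, hour 6: 2, hour 7: 2, hour 8: 4, hour 9: 4, hour 10: 4, hour 11: 0, hour 12: 0.
Peak is 4.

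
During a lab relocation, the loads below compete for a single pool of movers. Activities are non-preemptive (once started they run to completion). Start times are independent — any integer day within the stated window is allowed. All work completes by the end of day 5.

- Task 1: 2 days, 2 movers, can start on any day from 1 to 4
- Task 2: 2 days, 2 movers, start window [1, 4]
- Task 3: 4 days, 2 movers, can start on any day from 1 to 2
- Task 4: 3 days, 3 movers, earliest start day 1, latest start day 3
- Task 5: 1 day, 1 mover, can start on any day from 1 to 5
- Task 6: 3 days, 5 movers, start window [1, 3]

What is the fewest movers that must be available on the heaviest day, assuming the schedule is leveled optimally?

10

Early-start (Task 1@1, Task 2@1, Task 3@1, Task 4@1, Task 5@1, Task 6@1) gives peak 15: d1:15  d2:14  d3:10  d4:2  d5:0.
Shift Task 6→3.
Schedule Task 1@1, Task 2@1, Task 3@1, Task 4@1, Task 5@1, Task 6@3: d1:10  d2:9  d3:10  d4:7  d5:5 — peak 10.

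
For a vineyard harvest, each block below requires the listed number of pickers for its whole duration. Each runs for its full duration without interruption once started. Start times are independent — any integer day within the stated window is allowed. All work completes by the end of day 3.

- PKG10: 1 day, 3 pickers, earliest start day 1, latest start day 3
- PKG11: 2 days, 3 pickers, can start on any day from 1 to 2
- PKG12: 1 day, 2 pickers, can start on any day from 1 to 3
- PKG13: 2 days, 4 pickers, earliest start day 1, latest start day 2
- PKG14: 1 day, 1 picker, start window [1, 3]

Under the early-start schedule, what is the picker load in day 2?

7

At early start, day 2 has: PKG11, PKG13.
Demand: 3 + 4 = 7.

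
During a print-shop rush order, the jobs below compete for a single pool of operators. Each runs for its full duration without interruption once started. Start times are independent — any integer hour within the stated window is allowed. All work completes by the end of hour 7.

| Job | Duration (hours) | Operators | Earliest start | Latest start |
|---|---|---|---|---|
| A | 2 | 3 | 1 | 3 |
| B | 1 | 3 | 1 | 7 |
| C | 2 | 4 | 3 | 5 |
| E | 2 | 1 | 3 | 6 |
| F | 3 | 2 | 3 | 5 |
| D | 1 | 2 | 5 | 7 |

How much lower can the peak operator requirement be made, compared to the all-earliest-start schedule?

2

Early-start peak: h1:6  h2:3  h3:7  h4:7  h5:4  h6:0  h7:0 ⇒ 7.
Leveled (A@1, B@5, C@3, E@3, F@5, D@6): h1:3  h2:3  h3:5  h4:5  h5:5  h6:4  h7:2 ⇒ 5.
Reduction 7 − 5 = 2.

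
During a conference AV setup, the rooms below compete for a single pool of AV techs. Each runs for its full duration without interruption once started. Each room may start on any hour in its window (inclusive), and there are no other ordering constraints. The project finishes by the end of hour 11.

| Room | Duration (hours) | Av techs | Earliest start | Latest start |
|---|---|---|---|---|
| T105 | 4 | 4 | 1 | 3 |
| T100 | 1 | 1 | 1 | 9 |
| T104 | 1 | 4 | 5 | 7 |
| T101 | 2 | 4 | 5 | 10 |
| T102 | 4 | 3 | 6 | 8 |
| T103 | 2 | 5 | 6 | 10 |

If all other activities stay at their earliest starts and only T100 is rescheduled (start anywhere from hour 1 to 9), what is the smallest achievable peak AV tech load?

12

T100@1: h1:5  h2:4  h3:4  h4:4  h5:8  h6:12  h7:8  h8:3  h9:3  h10:0  h11:0 → peak 12
T100@2: h1:4  h2:5  h3:4  h4:4  h5:8  h6:12  h7:8  h8:3  h9:3  h10:0  h11:0 → peak 12
T100@3: h1:4  h2:4  h3:5  h4:4  h5:8  h6:12  h7:8  h8:3  h9:3  h10:0  h11:0 → peak 12
T100@4: h1:4  h2:4  h3:4  h4:5  h5:8  h6:12  h7:8  h8:3  h9:3  h10:0  h11:0 → peak 12
T100@5: h1:4  h2:4  h3:4  h4:4  h5:9  h6:12  h7:8  h8:3  h9:3  h10:0  h11:0 → peak 12
T100@6: h1:4  h2:4  h3:4  h4:4  h5:8  h6:13  h7:8  h8:3  h9:3  h10:0  h11:0 → peak 13
T100@7: h1:4  h2:4  h3:4  h4:4  h5:8  h6:12  h7:9  h8:3  h9:3  h10:0  h11:0 → peak 12
T100@8: h1:4  h2:4  h3:4  h4:4  h5:8  h6:12  h7:8  h8:4  h9:3  h10:0  h11:0 → peak 12
T100@9: h1:4  h2:4  h3:4  h4:4  h5:8  h6:12  h7:8  h8:3  h9:4  h10:0  h11:0 → peak 12
Best is T100@1, peak 12.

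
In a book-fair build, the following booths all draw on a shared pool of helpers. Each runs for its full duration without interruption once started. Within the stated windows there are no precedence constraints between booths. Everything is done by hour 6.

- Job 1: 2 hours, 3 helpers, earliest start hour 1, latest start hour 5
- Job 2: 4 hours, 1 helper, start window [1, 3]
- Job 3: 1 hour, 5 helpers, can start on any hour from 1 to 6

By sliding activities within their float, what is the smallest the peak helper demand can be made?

Early-start (Job 1@1, Job 2@1, Job 3@1) gives peak 9: h1:9  h2:4  h3:1  h4:1  h5:0  h6:0.
Shift Job 3→5.
Schedule Job 1@1, Job 2@1, Job 3@5: h1:4  h2:4  h3:1  h4:1  h5:5  h6:0 — peak 5.

5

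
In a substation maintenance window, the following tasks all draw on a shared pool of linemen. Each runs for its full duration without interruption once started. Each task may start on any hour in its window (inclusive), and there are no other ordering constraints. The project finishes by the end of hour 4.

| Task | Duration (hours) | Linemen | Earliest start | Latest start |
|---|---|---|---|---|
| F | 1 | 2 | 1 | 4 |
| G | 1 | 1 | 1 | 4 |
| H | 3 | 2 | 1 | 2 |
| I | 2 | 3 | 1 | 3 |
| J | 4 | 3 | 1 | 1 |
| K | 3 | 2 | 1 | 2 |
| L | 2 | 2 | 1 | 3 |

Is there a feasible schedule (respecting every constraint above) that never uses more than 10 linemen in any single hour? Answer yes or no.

yes

Schedule F@1, G@1, H@1, I@3, J@1, K@2, L@1: h1:10  h2:9  h3:10  h4:8 — peak 10 ≤ 10.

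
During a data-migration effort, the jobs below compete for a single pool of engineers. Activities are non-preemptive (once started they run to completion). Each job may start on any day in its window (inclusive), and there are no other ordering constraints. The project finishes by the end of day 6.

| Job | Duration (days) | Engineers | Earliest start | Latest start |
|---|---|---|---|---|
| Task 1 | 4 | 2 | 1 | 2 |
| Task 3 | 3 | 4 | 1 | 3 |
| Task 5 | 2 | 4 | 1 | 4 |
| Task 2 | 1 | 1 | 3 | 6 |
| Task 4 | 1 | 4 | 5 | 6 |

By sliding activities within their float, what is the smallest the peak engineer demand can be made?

6

Early-start (Task 1@1, Task 3@1, Task 5@1, Task 2@3, Task 4@5) gives peak 10: d1:10  d2:10  d3:7  d4:2  d5:4  d6:0.
Shift Task 5→4, Task 2→5, Task 4→6.
Schedule Task 1@1, Task 3@1, Task 5@4, Task 2@5, Task 4@6: d1:6  d2:6  d3:6  d4:6  d5:5  d6:4 — peak 6.
Total engineer-days = 33 over 6 days ⇒ peak ≥ ⌈33/6⌉ = 6, so 6 is optimal.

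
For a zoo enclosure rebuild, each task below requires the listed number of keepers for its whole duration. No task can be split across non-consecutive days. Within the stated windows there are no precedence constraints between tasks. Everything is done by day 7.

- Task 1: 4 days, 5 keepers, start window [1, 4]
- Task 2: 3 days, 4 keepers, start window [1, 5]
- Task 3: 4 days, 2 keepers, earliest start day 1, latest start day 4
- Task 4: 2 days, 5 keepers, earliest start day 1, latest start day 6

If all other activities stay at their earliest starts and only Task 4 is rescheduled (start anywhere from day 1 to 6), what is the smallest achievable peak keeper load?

11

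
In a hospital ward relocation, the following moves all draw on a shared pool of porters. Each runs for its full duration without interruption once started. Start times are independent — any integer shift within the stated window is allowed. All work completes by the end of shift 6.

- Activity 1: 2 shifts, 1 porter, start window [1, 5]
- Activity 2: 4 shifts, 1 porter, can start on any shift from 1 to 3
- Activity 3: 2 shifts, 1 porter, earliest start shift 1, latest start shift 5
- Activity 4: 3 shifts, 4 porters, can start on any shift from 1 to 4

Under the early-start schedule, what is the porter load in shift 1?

7

At early start, shift 1 has: Activity 1, Activity 2, Activity 3, Activity 4.
Demand: 1 + 1 + 1 + 4 = 7.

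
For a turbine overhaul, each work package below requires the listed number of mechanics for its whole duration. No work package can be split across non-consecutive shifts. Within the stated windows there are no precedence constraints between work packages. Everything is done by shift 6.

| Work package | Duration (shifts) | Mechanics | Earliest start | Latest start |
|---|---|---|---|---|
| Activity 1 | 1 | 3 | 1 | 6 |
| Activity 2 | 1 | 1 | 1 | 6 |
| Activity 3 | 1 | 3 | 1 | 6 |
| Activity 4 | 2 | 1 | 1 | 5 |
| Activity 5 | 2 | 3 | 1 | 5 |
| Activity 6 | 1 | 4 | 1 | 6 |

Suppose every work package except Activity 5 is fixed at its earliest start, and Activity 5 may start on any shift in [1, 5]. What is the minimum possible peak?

12

Activity 5@1: s1:15  s2:4  s3:0  s4:0  s5:0  s6:0 → peak 15
Activity 5@2: s1:12  s2:4  s3:3  s4:0  s5:0  s6:0 → peak 12
Activity 5@3: s1:12  s2:1  s3:3  s4:3  s5:0  s6:0 → peak 12
Activity 5@4: s1:12  s2:1  s3:0  s4:3  s5:3  s6:0 → peak 12
Activity 5@5: s1:12  s2:1  s3:0  s4:0  s5:3  s6:3 → peak 12
Best is Activity 5@2, peak 12.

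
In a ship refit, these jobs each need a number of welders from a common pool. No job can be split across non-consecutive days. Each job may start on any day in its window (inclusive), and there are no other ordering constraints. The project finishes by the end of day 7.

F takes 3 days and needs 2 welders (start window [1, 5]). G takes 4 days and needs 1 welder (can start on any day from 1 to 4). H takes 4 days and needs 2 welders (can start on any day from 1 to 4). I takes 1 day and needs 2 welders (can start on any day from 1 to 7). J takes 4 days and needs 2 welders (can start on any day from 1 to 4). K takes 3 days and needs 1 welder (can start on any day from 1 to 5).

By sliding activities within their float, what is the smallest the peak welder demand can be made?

5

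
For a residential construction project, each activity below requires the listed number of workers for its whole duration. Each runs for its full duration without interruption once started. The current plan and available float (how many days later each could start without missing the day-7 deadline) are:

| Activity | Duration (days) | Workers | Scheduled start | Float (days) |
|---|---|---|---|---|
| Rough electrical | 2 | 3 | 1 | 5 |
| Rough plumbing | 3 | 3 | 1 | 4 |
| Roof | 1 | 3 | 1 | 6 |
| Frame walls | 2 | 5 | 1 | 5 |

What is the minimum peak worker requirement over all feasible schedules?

Early-start (Rough electrical@1, Rough plumbing@1, Roof@1, Frame walls@1) gives peak 14: d1:14  d2:11  d3:3  d4:0  d5:0  d6:0  d7:0.
Shift Roof→3, Frame walls→4.
Schedule Rough electrical@1, Rough plumbing@1, Roof@3, Frame walls@4: d1:6  d2:6  d3:6  d4:5  d5:5  d6:0  d7:0 — peak 6.

6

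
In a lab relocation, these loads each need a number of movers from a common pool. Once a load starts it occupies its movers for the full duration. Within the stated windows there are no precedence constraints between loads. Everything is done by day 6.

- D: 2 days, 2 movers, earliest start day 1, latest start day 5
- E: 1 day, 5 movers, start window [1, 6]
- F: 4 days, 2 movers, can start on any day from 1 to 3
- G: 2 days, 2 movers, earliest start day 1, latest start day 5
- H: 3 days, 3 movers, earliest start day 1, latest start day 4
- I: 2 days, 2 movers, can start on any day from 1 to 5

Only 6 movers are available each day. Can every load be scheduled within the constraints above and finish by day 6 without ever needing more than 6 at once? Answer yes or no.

The minimum achievable peak is 7; 6 < 7, so no feasible schedule stays within the cap.

no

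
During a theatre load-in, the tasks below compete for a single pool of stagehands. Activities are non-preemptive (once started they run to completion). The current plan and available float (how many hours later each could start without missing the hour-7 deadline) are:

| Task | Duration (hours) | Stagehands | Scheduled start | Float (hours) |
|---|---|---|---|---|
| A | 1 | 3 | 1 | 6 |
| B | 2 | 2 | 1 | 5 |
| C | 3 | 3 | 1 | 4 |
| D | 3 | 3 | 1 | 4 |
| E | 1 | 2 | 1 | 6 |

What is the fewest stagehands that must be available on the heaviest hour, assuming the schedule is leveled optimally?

5

Early-start (A@1, B@1, C@1, D@1, E@1) gives peak 13: h1:13  h2:8  h3:6  h4:0  h5:0  h6:0  h7:0.
Shift C→2, D→5, E→3.
Schedule A@1, B@1, C@2, D@5, E@3: h1:5  h2:5  h3:5  h4:3  h5:3  h6:3  h7:3 — peak 5.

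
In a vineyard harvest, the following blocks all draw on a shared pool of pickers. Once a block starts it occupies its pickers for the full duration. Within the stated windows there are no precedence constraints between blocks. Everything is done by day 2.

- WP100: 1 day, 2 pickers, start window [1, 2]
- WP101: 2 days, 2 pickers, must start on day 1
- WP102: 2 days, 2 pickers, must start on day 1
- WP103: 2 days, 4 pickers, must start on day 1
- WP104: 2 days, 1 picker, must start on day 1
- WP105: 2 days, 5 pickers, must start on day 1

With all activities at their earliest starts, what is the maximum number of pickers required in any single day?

16

Early-start schedule: WP100@1, WP101@1, WP102@1, WP103@1, WP104@1, WP105@1.
Load per day: day 1: 16, day 2: 14.
Peak is 16.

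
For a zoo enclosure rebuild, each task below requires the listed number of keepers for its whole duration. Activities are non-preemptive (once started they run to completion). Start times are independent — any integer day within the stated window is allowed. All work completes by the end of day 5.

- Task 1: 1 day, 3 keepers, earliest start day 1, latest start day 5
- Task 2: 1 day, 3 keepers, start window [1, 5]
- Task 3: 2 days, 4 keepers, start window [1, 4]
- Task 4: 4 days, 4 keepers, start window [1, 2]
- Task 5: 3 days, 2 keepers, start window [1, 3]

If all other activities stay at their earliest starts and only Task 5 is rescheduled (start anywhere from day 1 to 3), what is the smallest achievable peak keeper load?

Task 5@1: d1:16  d2:10  d3:6  d4:4  d5:0 → peak 16
Task 5@2: d1:14  d2:10  d3:6  d4:6  d5:0 → peak 14
Task 5@3: d1:14  d2:8  d3:6  d4:6  d5:2 → peak 14
Best is Task 5@2, peak 14.

14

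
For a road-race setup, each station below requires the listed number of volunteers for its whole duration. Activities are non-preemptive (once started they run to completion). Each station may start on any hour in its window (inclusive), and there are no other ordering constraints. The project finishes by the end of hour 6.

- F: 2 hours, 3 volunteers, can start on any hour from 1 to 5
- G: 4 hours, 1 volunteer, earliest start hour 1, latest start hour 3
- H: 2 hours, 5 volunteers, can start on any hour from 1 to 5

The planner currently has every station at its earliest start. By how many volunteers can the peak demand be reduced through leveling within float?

Early-start peak: h1:9  h2:9  h3:1  h4:1  h5:0  h6:0 ⇒ 9.
Leveled (F@1, G@1, H@5): h1:4  h2:4  h3:1  h4:1  h5:5  h6:5 ⇒ 5.
Reduction 9 − 5 = 4.

4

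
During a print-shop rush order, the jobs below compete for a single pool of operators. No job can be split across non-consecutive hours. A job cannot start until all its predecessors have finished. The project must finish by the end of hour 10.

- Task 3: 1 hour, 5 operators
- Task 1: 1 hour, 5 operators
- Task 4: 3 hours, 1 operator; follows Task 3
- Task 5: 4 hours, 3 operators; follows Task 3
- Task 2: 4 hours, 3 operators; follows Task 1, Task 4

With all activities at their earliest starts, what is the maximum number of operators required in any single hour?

10

Early-start schedule: Task 3@1, Task 1@1, Task 4@2, Task 5@2, Task 2@5.
Load per hour: hour 1: 10, hour 2: 4, hour 3: 4, hour 4: 4, hour 5: 6, hour 6: 3, hour 7: 3, hour 8: 3, hour 9: 0, hour 10: 0.
Peak is 10.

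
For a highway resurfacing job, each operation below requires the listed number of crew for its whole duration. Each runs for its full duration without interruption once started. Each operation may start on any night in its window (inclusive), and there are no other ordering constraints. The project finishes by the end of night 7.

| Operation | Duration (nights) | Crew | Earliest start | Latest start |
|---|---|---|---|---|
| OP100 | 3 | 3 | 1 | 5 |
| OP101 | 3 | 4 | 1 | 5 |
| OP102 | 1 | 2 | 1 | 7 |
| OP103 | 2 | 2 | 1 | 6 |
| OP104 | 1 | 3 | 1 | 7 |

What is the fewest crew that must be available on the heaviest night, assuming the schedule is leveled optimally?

Early-start (OP100@1, OP101@1, OP102@1, OP103@1, OP104@1) gives peak 14: n1:14  n2:9  n3:7  n4:0  n5:0  n6:0  n7:0.
Shift OP101→4, OP103→2, OP104→7.
Schedule OP100@1, OP101@4, OP102@1, OP103@2, OP104@7: n1:5  n2:5  n3:5  n4:4  n5:4  n6:4  n7:3 — peak 5.
Total crew member-nights = 30 over 7 nights ⇒ peak ≥ ⌈30/7⌉ = 5, so 5 is optimal.

5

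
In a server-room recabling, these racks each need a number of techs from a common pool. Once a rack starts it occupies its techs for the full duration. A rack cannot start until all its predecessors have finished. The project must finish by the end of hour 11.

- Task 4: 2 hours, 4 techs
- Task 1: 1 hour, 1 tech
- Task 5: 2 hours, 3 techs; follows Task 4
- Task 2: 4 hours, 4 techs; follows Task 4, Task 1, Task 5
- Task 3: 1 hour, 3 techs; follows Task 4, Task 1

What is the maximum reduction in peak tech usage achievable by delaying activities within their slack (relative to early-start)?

2

Early-start peak: h1:5  h2:4  h3:6  h4:3  h5:4  h6:4  h7:4  h8:4  h9:0  h10:0  h11:0 ⇒ 6.
Leveled (Task 4@1, Task 1@3, Task 5@3, Task 2@5, Task 3@9): h1:4  h2:4  h3:4  h4:3  h5:4  h6:4  h7:4  h8:4  h9:3  h10:0  h11:0 ⇒ 4.
Reduction 6 − 4 = 2.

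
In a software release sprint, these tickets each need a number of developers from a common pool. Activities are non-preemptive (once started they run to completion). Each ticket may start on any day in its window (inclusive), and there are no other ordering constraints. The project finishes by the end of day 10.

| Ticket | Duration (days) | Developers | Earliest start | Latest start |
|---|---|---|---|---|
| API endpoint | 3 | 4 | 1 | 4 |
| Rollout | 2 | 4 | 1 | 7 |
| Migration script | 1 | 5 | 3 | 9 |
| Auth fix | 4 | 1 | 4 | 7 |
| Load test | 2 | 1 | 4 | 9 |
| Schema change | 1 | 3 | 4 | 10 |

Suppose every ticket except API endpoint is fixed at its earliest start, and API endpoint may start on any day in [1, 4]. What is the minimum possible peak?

9

API endpoint@1: d1:8  d2:8  d3:9  d4:5  d5:2  d6:1  d7:1  d8:0  d9:0  d10:0 → peak 9
API endpoint@2: d1:4  d2:8  d3:9  d4:9  d5:2  d6:1  d7:1  d8:0  d9:0  d10:0 → peak 9
API endpoint@3: d1:4  d2:4  d3:9  d4:9  d5:6  d6:1  d7:1  d8:0  d9:0  d10:0 → peak 9
API endpoint@4: d1:4  d2:4  d3:5  d4:9  d5:6  d6:5  d7:1  d8:0  d9:0  d10:0 → peak 9
Best is API endpoint@1, peak 9.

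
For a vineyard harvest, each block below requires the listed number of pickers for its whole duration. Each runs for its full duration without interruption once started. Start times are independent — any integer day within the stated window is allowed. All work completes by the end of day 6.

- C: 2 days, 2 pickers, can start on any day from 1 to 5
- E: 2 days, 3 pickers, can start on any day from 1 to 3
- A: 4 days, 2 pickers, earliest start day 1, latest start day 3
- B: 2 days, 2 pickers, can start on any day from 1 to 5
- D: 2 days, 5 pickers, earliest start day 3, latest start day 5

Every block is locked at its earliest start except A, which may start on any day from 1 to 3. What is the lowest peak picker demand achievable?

7

A@1: d1:9  d2:9  d3:7  d4:7  d5:0  d6:0 → peak 9
A@2: d1:7  d2:9  d3:7  d4:7  d5:2  d6:0 → peak 9
A@3: d1:7  d2:7  d3:7  d4:7  d5:2  d6:2 → peak 7
Best is A@3, peak 7.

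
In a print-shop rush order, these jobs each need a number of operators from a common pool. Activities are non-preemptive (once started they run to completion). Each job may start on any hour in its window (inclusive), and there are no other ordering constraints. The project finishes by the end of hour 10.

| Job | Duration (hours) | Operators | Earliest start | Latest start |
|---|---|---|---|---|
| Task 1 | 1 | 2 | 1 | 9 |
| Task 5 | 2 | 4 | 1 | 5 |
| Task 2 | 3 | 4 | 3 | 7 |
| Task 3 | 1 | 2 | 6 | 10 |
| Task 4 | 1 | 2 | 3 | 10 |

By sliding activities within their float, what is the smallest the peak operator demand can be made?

4

Early-start (Task 1@1, Task 5@1, Task 2@3, Task 3@6, Task 4@3) gives peak 6: h1:6  h2:4  h3:6  h4:4  h5:4  h6:2  h7:0  h8:0  h9:0  h10:0.
Shift Task 5→2, Task 2→4, Task 3→7, Task 4→7.
Schedule Task 1@1, Task 5@2, Task 2@4, Task 3@7, Task 4@7: h1:2  h2:4  h3:4  h4:4  h5:4  h6:4  h7:4  h8:0  h9:0  h10:0 — peak 4.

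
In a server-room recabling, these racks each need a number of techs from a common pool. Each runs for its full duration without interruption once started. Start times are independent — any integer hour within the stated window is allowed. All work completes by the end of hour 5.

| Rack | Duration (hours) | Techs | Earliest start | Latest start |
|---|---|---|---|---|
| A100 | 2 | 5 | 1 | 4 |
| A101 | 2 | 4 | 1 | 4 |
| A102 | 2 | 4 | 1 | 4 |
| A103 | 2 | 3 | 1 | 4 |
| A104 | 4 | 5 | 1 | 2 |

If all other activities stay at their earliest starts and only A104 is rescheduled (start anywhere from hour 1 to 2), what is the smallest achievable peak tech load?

21

A104@1: h1:21  h2:21  h3:5  h4:5  h5:0 → peak 21
A104@2: h1:16  h2:21  h3:5  h4:5  h5:5 → peak 21
Best is A104@1, peak 21.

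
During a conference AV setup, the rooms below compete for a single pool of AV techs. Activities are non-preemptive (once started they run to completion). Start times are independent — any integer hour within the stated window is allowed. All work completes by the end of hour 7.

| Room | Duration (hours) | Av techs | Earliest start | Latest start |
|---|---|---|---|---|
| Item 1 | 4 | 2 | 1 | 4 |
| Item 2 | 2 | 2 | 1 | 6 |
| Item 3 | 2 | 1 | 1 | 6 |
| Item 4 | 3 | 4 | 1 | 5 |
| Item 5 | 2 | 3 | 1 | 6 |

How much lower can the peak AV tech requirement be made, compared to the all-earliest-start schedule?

7

Early-start peak: h1:12  h2:12  h3:6  h4:2  h5:0  h6:0  h7:0 ⇒ 12.
Leveled (Item 1@1, Item 2@1, Item 3@1, Item 4@5, Item 5@3): h1:5  h2:5  h3:5  h4:5  h5:4  h6:4  h7:4 ⇒ 5.
Reduction 12 − 5 = 7.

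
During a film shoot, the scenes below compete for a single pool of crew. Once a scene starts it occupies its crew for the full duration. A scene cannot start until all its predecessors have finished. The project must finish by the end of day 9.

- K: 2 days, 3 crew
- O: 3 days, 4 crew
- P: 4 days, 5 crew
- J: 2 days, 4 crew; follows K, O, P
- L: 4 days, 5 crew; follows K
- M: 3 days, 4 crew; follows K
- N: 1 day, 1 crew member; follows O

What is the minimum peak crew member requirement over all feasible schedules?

10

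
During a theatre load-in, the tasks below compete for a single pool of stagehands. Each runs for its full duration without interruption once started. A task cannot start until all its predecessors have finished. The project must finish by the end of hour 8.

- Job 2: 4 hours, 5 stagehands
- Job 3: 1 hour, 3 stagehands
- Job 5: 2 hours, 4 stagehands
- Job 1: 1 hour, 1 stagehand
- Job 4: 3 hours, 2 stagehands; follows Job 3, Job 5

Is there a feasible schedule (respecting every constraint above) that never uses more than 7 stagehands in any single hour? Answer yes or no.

Schedule Job 2@3, Job 3@1, Job 5@1, Job 1@2, Job 4@3: h1:7  h2:5  h3:7  h4:7  h5:7  h6:5  h7:0  h8:0 — peak 7 ≤ 7.

yes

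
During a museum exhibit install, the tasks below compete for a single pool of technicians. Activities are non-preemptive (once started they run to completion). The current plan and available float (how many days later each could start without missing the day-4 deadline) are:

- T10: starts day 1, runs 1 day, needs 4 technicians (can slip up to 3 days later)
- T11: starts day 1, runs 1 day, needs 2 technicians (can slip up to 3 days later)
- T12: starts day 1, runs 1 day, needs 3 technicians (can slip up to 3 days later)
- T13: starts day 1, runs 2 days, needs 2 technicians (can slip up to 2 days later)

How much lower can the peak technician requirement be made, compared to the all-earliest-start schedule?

Early-start peak: d1:11  d2:2  d3:0  d4:0 ⇒ 11.
Leveled (T10@1, T11@2, T12@4, T13@2): d1:4  d2:4  d3:2  d4:3 ⇒ 4.
Reduction 11 − 4 = 7.

7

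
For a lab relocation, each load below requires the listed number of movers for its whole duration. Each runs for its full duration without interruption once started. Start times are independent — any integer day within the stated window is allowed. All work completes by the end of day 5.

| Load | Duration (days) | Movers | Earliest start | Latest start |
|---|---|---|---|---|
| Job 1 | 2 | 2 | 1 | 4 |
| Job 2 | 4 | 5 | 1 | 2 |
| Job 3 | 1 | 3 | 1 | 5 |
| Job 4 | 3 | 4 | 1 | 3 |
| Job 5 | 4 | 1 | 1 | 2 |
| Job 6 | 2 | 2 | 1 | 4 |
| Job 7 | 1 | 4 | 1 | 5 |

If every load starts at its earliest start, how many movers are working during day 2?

At early start, day 2 has: Job 1, Job 2, Job 4, Job 5, Job 6.
Demand: 2 + 5 + 4 + 1 + 2 = 14.

14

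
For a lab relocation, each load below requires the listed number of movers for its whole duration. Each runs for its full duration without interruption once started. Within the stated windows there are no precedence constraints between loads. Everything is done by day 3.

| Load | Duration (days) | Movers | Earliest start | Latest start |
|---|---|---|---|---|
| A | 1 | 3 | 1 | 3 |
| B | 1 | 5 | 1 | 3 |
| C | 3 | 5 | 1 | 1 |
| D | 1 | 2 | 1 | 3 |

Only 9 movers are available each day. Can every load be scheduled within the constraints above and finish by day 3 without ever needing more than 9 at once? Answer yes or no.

The minimum achievable peak is 10; 9 < 10, so no feasible schedule stays within the cap.

no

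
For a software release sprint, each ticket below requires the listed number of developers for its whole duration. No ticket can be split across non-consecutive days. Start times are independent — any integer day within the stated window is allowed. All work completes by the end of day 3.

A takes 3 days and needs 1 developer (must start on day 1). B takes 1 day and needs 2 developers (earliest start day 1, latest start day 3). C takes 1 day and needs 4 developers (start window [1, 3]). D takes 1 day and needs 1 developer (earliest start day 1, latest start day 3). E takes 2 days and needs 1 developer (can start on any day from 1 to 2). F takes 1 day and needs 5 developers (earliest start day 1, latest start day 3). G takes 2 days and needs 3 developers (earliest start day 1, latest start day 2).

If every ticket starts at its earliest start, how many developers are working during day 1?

17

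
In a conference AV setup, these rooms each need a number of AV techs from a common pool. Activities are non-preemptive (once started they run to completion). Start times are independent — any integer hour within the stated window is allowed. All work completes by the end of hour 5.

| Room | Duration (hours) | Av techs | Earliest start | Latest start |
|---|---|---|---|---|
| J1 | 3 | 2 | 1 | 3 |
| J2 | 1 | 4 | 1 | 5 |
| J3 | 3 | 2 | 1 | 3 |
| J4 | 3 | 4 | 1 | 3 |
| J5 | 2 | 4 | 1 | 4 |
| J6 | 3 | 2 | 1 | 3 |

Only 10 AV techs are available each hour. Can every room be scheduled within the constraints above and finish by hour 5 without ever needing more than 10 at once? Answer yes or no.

yes

Schedule J1@1, J2@1, J3@1, J4@2, J5@4, J6@1: h1:10  h2:10  h3:10  h4:8  h5:4 — peak 10 ≤ 10.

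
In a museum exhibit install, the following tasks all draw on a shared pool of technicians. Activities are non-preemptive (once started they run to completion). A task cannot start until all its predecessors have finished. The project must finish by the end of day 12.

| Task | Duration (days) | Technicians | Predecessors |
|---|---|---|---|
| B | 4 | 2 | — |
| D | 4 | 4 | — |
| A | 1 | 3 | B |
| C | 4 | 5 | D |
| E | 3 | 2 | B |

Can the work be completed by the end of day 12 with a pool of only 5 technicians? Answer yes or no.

The minimum achievable peak is 6; 5 < 6, so no feasible schedule stays within the cap.

no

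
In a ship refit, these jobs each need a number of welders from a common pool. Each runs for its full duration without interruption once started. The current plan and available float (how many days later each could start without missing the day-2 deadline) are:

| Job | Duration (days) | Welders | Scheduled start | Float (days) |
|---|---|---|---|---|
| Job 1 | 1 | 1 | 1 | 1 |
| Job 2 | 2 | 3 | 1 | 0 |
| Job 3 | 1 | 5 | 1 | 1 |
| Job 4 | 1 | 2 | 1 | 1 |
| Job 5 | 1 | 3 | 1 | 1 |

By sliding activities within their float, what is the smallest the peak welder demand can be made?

9

Early-start (Job 1@1, Job 2@1, Job 3@1, Job 4@1, Job 5@1) gives peak 14: d1:14  d2:3.
Shift Job 4→2, Job 5→2.
Schedule Job 1@1, Job 2@1, Job 3@1, Job 4@2, Job 5@2: d1:9  d2:8 — peak 9.
Total welder-days = 17 over 2 days ⇒ peak ≥ ⌈17/2⌉ = 9, so 9 is optimal.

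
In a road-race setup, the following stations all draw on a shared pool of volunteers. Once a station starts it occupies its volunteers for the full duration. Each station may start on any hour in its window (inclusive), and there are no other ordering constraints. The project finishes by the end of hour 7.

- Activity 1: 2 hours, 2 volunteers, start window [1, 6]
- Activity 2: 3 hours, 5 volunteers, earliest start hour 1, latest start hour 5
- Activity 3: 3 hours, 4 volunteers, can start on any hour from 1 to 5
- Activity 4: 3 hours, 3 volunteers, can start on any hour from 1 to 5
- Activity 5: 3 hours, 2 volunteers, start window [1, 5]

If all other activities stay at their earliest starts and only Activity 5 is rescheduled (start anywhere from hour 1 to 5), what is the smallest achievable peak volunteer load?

Activity 5@1: h1:16  h2:16  h3:14  h4:0  h5:0  h6:0  h7:0 → peak 16
Activity 5@2: h1:14  h2:16  h3:14  h4:2  h5:0  h6:0  h7:0 → peak 16
Activity 5@3: h1:14  h2:14  h3:14  h4:2  h5:2  h6:0  h7:0 → peak 14
Activity 5@4: h1:14  h2:14  h3:12  h4:2  h5:2  h6:2  h7:0 → peak 14
Activity 5@5: h1:14  h2:14  h3:12  h4:0  h5:2  h6:2  h7:2 → peak 14
Best is Activity 5@3, peak 14.

14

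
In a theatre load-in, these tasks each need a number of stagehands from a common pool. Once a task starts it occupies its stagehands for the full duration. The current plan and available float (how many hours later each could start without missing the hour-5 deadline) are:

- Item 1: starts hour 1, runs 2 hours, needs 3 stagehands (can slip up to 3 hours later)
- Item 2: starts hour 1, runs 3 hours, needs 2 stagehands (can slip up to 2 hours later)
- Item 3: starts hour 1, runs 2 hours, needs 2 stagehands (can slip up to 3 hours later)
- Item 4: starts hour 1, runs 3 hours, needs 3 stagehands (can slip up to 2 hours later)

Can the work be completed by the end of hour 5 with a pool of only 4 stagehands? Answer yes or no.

Total stagehand-hours = 25; over 5 hours the average is 25/5 > 4, so some hour must exceed 4.

no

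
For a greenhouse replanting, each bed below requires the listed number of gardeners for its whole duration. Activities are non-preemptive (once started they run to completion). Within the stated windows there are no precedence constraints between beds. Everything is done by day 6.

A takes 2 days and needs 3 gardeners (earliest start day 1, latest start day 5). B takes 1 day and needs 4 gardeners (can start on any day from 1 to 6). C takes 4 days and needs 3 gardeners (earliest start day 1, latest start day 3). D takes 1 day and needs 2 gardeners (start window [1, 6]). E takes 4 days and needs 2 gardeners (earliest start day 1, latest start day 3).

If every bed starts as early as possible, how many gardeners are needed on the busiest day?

Early-start schedule: A@1, B@1, C@1, D@1, E@1.
Load per day: day 1: 14, day 2: 8, day 3: 5, day 4: 5, day 5: 0, day 6: 0.
Peak is 14.

14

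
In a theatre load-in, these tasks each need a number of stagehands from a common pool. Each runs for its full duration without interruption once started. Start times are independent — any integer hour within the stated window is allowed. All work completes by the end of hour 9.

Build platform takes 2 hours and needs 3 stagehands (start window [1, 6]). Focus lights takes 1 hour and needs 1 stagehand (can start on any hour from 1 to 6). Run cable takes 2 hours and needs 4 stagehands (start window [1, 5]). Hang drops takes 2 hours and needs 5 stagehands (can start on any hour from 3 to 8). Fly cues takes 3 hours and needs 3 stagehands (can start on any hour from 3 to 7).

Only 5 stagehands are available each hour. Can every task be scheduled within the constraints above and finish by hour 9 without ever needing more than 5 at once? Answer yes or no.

yes

Schedule Build platform@1, Focus lights@1, Run cable@3, Hang drops@5, Fly cues@7: h1:4  h2:3  h3:4  h4:4  h5:5  h6:5  h7:3  h8:3  h9:3 — peak 5 ≤ 5.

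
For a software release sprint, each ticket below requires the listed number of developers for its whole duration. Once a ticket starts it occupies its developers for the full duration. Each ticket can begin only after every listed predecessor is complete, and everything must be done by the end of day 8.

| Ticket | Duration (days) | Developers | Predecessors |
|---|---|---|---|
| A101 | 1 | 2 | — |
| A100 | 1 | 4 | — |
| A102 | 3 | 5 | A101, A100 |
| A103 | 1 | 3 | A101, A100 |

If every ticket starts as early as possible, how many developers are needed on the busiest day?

Early-start schedule: A101@1, A100@1, A102@2, A103@2.
Load per day: day 1: 6, day 2: 8, day 3: 5, day 4: 5, day 5: 0, day 6: 0, day 7: 0, day 8: 0.
Peak is 8.

8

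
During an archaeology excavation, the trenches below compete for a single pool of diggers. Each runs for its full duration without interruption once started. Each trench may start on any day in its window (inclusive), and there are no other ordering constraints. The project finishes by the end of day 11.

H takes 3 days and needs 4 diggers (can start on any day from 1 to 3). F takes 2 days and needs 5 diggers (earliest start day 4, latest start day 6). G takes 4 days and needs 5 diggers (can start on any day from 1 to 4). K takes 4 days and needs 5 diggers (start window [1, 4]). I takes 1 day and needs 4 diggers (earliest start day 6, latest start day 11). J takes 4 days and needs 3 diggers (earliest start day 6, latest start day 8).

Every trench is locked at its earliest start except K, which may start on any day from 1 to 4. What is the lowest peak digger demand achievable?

15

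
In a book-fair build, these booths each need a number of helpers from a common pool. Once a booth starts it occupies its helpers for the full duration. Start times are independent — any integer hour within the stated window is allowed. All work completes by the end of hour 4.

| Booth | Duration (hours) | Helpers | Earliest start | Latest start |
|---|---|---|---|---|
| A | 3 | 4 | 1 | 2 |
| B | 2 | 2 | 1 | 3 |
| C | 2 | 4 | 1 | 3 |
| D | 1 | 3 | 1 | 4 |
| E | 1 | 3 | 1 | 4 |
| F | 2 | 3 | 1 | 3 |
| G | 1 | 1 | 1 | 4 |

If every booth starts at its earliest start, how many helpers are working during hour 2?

At early start, hour 2 has: A, B, C, F.
Demand: 4 + 2 + 4 + 3 = 13.

13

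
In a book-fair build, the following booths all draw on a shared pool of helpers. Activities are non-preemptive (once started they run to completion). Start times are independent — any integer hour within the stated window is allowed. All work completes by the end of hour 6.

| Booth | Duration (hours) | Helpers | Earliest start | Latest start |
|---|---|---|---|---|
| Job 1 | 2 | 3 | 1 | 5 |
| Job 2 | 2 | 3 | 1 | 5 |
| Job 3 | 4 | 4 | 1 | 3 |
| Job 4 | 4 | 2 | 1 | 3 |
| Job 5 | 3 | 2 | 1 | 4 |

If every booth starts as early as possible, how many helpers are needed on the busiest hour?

Early-start schedule: Job 1@1, Job 2@1, Job 3@1, Job 4@1, Job 5@1.
Load per hour: hour 1: 14, hour 2: 14, hour 3: 8, hour 4: 6, hour 5: 0, hour 6: 0.
Peak is 14.

14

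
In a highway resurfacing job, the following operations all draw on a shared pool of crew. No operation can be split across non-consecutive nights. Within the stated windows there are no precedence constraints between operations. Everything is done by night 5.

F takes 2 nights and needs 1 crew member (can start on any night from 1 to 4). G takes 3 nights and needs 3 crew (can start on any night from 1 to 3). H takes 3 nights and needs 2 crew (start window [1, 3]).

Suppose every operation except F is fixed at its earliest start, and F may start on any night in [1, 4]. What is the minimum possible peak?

5

F@1: n1:6  n2:6  n3:5  n4:0  n5:0 → peak 6
F@2: n1:5  n2:6  n3:6  n4:0  n5:0 → peak 6
F@3: n1:5  n2:5  n3:6  n4:1  n5:0 → peak 6
F@4: n1:5  n2:5  n3:5  n4:1  n5:1 → peak 5
Best is F@4, peak 5.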